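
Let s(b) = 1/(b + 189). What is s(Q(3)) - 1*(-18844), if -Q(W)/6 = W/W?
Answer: 3448453/183 ≈ 18844.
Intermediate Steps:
Q(W) = -6 (Q(W) = -6*W/W = -6*1 = -6)
s(b) = 1/(189 + b)
s(Q(3)) - 1*(-18844) = 1/(189 - 6) - 1*(-18844) = 1/183 + 18844 = 3448453/183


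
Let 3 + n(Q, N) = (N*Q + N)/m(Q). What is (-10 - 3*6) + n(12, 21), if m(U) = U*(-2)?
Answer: -339/8 ≈ -42.375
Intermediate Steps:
m(U) = -2*U
n(Q, N) = -3 - (N + N*Q)/(2*Q) (n(Q, N) = -3 + (N*Q + N)/((-2*Q)) = -3 + (N + N*Q)*(-1/(2*Q)) = -3 - (N + N*Q)/(2*Q))
(-10 - 3*6) + n(12, 21) = (-10 - 3*6) + (-3 - ½*21 - ½*21/12) = (-10 - 18) + (-3 - 21/2 - ½*21*1/12) = -28 + (-3 - 21/2 - 7/8) = -28 - 115/8 = -339/8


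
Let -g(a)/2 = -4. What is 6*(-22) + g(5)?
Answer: -124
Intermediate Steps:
g(a) = 8 (g(a) = -2*(-4) = 8)
6*(-22) + g(5) = 6*(-22) + 8 = -132 + 8 = -124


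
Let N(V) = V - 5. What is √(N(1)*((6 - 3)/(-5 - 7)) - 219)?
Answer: I*√218 ≈ 14.765*I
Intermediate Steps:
N(V) = -5 + V
√(N(1)*((6 - 3)/(-5 - 7)) - 219) = √((-5 + 1)*((6 - 3)/(-5 - 7)) - 219) = √(-12/(-12) - 219) = √(-12*(-1)/12 - 219) = √(-4*(-¼) - 219) = √(1 - 219) = √(-218) = I*√218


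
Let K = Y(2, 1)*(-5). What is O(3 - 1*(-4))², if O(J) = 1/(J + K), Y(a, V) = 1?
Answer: ¼ ≈ 0.25000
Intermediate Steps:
K = -5 (K = 1*(-5) = -5)
O(J) = 1/(-5 + J) (O(J) = 1/(J - 5) = 1/(-5 + J))
O(3 - 1*(-4))² = (1/(-5 + (3 - 1*(-4))))² = (1/(-5 + (3 + 4)))² = (1/(-5 + 7))² = (1/2)² = (½)² = ¼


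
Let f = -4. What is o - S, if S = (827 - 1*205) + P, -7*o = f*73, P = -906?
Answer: 2280/7 ≈ 325.71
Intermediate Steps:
o = 292/7 (o = -(-4)*73/7 = -⅐*(-292) = 292/7 ≈ 41.714)
S = -284 (S = (827 - 1*205) - 906 = (827 - 205) - 906 = 622 - 906 = -284)
o - S = 292/7 - 1*(-284) = 292/7 + 284 = 2280/7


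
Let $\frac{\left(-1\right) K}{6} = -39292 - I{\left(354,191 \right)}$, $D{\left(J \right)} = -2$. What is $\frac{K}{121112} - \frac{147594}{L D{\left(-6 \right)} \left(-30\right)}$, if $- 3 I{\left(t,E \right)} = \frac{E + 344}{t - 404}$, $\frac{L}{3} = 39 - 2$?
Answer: $- \frac{1358762807}{67217160} \approx -20.215$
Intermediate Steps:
$L = 111$ ($L = 3 \left(39 - 2\right) = 3 \cdot 37 = 111$)
$I{\left(t,E \right)} = - \frac{344 + E}{3 \left(-404 + t\right)}$ ($I{\left(t,E \right)} = - \frac{\left(E + 344\right) \frac{1}{t - 404}}{3} = - \frac{\left(344 + E\right) \frac{1}{-404 + t}}{3} = - \frac{\frac{1}{-404 + t} \left(344 + E\right)}{3} = - \frac{344 + E}{3 \left(-404 + t\right)}$)
$K = \frac{1178867}{5}$ ($K = - 6 \left(-39292 - \frac{-344 - 191}{3 \left(-404 + 354\right)}\right) = - 6 \left(-39292 - \frac{-344 - 191}{3 \left(-50\right)}\right) = - 6 \left(-39292 - \frac{1}{3} \left(- \frac{1}{50}\right) \left(-535\right)\right) = - 6 \left(-39292 - \frac{107}{30}\right) = \left(-6\right) \left(- \frac{1178867}{30}\right) = \frac{1178867}{5} \approx 2.3577 \cdot 10^{5}$)
$\frac{K}{121112} - \frac{147594}{L D{\left(-6 \right)} \left(-30\right)} = \frac{1178867}{5 \cdot 121112} - \frac{147594}{111 \left(-2\right) \left(-30\right)} = \frac{1178867}{5} \cdot \frac{1}{121112} - \frac{147594}{\left(-222\right) \left(-30\right)} = \frac{1178867}{605560} - \frac{147594}{6660} = \frac{1178867}{605560} - \frac{24599}{1110} = - \frac{1358762807}{67217160}$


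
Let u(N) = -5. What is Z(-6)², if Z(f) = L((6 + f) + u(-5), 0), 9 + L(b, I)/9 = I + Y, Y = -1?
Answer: 8100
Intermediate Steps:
L(b, I) = -90 + 9*I (L(b, I) = -81 + 9*(I - 1) = -81 + 9*(-1 + I) = -81 + (-9 + 9*I) = -90 + 9*I)
Z(f) = -90 (Z(f) = -90 + 9*0 = -90 + 0 = -90)
Z(-6)² = (-90)² = 8100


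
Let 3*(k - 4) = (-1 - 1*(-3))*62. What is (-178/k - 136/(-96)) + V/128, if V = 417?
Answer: 4883/6528 ≈ 0.74801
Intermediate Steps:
k = 136/3 (k = 4 + ((-1 - 1*(-3))*62)/3 = 4 + ((-1 + 3)*62)/3 = 4 + (2*62)/3 = 4 + (1/3)*124 = 4 + 124/3 = 136/3 ≈ 45.333)
(-178/k - 136/(-96)) + V/128 = (-178/136/3 - 136/(-96)) + 417/128 = (-178*3/136 - 136*(-1/96)) + 417*(1/128) = (-267/68 + 17/12) + 417/128 = -128/51 + 417/128 = 4883/6528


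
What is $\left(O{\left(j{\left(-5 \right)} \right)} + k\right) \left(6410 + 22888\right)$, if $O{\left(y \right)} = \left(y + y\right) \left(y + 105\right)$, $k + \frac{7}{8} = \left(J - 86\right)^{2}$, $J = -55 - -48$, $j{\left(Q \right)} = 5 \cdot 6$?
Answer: $\frac{1962746265}{4} \approx 4.9069 \cdot 10^{8}$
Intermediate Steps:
$j{\left(Q \right)} = 30$
$J = -7$ ($J = -55 + 48 = -7$)
$k = \frac{69185}{8}$ ($k = - \frac{7}{8} + \left(-7 - 86\right)^{2} = - \frac{7}{8} + \left(-93\right)^{2} = - \frac{7}{8} + 8649 = \frac{69185}{8} \approx 8648.1$)
$O{\left(y \right)} = 2 y \left(105 + y\right)$
$\left(O{\left(j{\left(-5 \right)} \right)} + k\right) \left(6410 + 22888\right) = \left(2 \cdot 30 \left(105 + 30\right) + \frac{69185}{8}\right) \left(6410 + 22888\right) = \left(2 \cdot 30 \cdot 135 + \frac{69185}{8}\right) 29298 = \left(8100 + \frac{69185}{8}\right) 29298 = \frac{133985}{8} \cdot 29298 = \frac{1962746265}{4}$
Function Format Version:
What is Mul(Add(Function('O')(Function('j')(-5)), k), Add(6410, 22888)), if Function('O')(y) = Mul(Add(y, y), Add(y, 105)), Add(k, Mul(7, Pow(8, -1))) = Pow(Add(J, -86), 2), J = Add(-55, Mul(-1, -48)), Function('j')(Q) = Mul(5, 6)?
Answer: Rational(1962746265, 4) ≈ 4.9069e+8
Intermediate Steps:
Function('j')(Q) = 30
J = -7 (J = Add(-55, 48) = -7)
k = Rational(69185, 8) (k = Add(Rational(-7, 8), Pow(Add(-7, -86), 2)) = Add(Rational(-7, 8), Pow(-93, 2)) = Add(Rational(-7, 8), 8649) = Rational(69185, 8) ≈ 8648.1)
Function('O')(y) = Mul(2, y, Add(105, y)) (Function('O')(y) = Mul(Mul(2, y), Add(105, y)) = Mul(2, y, Add(105, y)))
Mul(Add(Function('O')(Function('j')(-5)), k), Add(6410, 22888)) = Mul(Add(Mul(2, 30, Add(105, 30)), Rational(69185, 8)), Add(6410, 22888)) = Mul(Add(Mul(2, 30, 135), Rational(69185, 8)), 29298) = Mul(Add(8100, Rational(69185, 8)), 29298) = Mul(Rational(133985, 8), 29298) = Rational(1962746265, 4)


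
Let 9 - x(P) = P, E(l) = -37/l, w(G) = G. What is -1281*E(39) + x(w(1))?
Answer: 15903/13 ≈ 1223.3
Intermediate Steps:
x(P) = 9 - P
-1281*E(39) + x(w(1)) = -(-47397)/39 + (9 - 1*1) = -(-47397)/39 + (9 - 1) = -1281*(-37/39) + 8 = 15799/13 + 8 = 15903/13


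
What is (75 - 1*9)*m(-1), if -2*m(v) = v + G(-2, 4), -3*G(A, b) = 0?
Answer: 33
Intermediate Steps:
G(A, b) = 0 (G(A, b) = -⅓*0 = 0)
m(v) = -v/2 (m(v) = -(v + 0)/2 = -v/2)
(75 - 1*9)*m(-1) = (75 - 1*9)*(-½*(-1)) = (75 - 9)*(½) = 66*(½) = 33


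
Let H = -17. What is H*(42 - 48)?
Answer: 102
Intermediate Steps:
H*(42 - 48) = -17*(42 - 48) = -17*(-6) = 102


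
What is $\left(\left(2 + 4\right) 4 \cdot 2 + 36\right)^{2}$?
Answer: $7056$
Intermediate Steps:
$\left(\left(2 + 4\right) 4 \cdot 2 + 36\right)^{2} = \left(6 \cdot 4 \cdot 2 + 36\right)^{2} = \left(24 \cdot 2 + 36\right)^{2} = \left(48 + 36\right)^{2} = 84^{2} = 7056$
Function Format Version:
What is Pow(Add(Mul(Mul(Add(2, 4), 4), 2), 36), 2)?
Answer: 7056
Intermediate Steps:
Pow(Add(Mul(Mul(Add(2, 4), 4), 2), 36), 2) = Pow(Add(Mul(Mul(6, 4), 2), 36), 2) = Pow(Add(Mul(24, 2), 36), 2) = Pow(Add(48, 36), 2) = Pow(84, 2) = 7056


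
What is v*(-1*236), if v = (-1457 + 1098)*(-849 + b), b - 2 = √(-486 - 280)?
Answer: -71761228 + 84724*I*√766 ≈ -7.1761e+7 + 2.3449e+6*I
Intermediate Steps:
b = 2 + I*√766 (b = 2 + √(-486 - 280) = 2 + √(-766) = 2 + I*√766 ≈ 2.0 + 27.677*I)
v = 304073 - 359*I*√766 (v = (-1457 + 1098)*(-849 + (2 + I*√766)) = -359*(-847 + I*√766) = 304073 - 359*I*√766 ≈ 3.0407e+5 - 9935.9*I)
v*(-1*236) = (304073 - 359*I*√766)*(-1*236) = (304073 - 359*I*√766)*(-236) = -71761228 + 84724*I*√766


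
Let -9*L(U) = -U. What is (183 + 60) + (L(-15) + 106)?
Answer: 1042/3 ≈ 347.33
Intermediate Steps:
L(U) = U/9 (L(U) = -(-1)*U/9 = U/9)
(183 + 60) + (L(-15) + 106) = (183 + 60) + ((1/9)*(-15) + 106) = 243 + (-5/3 + 106) = 243 + 313/3 = 1042/3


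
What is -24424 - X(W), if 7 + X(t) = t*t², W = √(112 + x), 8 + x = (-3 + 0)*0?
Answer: -24417 - 208*√26 ≈ -25478.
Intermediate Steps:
x = -8 (x = -8 + (-3 + 0)*0 = -8 - 3*0 = -8 + 0 = -8)
W = 2*√26 (W = √(112 - 8) = √104 = 2*√26 ≈ 10.198)
X(t) = -7 + t³ (X(t) = -7 + t*t² = -7 + t³)
-24424 - X(W) = -24424 - (-7 + (2*√26)³) = -24424 - (-7 + 208*√26) = -24424 + (7 - 208*√26) = -24417 - 208*√26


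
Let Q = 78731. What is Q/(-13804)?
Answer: -78731/13804 ≈ -5.7035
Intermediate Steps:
Q/(-13804) = 78731/(-13804) = 78731*(-1/13804) = -78731/13804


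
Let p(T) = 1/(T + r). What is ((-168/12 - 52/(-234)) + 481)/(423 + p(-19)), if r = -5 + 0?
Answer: 33640/30453 ≈ 1.1047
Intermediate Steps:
r = -5
p(T) = 1/(-5 + T) (p(T) = 1/(T - 5) = 1/(-5 + T))
((-168/12 - 52/(-234)) + 481)/(423 + p(-19)) = ((-168/12 - 52/(-234)) + 481)/(423 + 1/(-5 - 19)) = ((-168*1/12 - 52*(-1/234)) + 481)/(423 + 1/(-24)) = ((-14 + 2/9) + 481)/(423 - 1/24) = (-124/9 + 481)/(10151/24) = (4205/9)*(24/10151) = 33640/30453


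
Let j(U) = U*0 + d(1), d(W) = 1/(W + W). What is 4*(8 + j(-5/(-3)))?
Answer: 34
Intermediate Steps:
d(W) = 1/(2*W)
j(U) = ½ (j(U) = U*0 + (½)/1 = 0 + (½)*1 = 0 + ½ = ½)
4*(8 + j(-5/(-3))) = 4*(8 + ½) = 4*(17/2) = 34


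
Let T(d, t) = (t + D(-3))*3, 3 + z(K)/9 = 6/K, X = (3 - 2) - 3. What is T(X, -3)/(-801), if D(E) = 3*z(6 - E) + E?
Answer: 23/89 ≈ 0.25843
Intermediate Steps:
X = -2 (X = 1 - 3 = -2)
z(K) = -27 + 54/K (z(K) = -27 + 9*(6/K) = -27 + 54/K)
D(E) = -81 + E + 162/(6 - E) (D(E) = 3*(-27 + 54/(6 - E)) + E = (-81 + 162/(6 - E)) + E = -81 + E + 162/(6 - E))
T(d, t) = -198 + 3*t (T(d, t) = (t + (-162 + (-81 - 3)*(-6 - 3))/(-6 - 3))*3 = (t + (-162 - 84*(-9))/(-9))*3 = (t - (-162 + 756)/9)*3 = (t - ⅑*594)*3 = (t - 66)*3 = (-66 + t)*3 = -198 + 3*t)
T(X, -3)/(-801) = (-198 + 3*(-3))/(-801) = -(-198 - 9)/801 = -1/801*(-207) = 23/89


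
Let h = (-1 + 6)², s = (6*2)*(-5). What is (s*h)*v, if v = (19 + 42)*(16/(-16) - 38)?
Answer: 3568500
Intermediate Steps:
s = -60 (s = 12*(-5) = -60)
h = 25 (h = 5² = 25)
v = -2379 (v = 61*(16*(-1/16) - 38) = 61*(-1 - 38) = 61*(-39) = -2379)
(s*h)*v = -60*25*(-2379) = -1500*(-2379) = 3568500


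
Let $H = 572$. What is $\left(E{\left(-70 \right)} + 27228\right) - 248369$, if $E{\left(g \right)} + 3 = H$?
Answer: $-220572$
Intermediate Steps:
$E{\left(g \right)} = 569$ ($E{\left(g \right)} = -3 + 572 = 569$)
$\left(E{\left(-70 \right)} + 27228\right) - 248369 = \left(569 + 27228\right) - 248369 = 27797 - 248369 = -220572$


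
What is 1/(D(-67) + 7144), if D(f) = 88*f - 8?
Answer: 1/1240 ≈ 0.00080645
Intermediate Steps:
D(f) = -8 + 88*f
1/(D(-67) + 7144) = 1/((-8 + 88*(-67)) + 7144) = 1/((-8 - 5896) + 7144) = 1/(-5904 + 7144) = 1/1240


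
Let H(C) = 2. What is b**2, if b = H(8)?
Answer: 4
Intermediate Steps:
b = 2
b**2 = 2**2 = 4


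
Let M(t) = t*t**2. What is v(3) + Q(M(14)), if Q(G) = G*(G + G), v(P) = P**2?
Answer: 15059081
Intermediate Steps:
M(t) = t**3
Q(G) = 2*G**2 (Q(G) = G*(2*G) = 2*G**2)
v(3) + Q(M(14)) = 3**2 + 2*(14**3)**2 = 9 + 2*2744**2 = 9 + 2*7529536 = 9 + 15059072 = 15059081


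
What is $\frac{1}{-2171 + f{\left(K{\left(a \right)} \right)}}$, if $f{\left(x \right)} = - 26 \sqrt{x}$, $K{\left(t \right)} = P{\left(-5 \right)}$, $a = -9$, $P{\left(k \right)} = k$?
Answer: $\frac{i}{13 \left(- 167 i + 2 \sqrt{5}\right)} \approx -0.00046029 + 1.2326 \cdot 10^{-5} i$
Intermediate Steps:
$K{\left(t \right)} = -5$
$\frac{1}{-2171 + f{\left(K{\left(a \right)} \right)}} = \frac{1}{-2171 - 26 \sqrt{-5}} = \frac{1}{-2171 - 26 i \sqrt{5}}$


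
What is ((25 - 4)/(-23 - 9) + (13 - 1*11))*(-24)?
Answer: -129/4 ≈ -32.250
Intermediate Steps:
((25 - 4)/(-23 - 9) + (13 - 1*11))*(-24) = (21/(-32) + (13 - 11))*(-24) = (21*(-1/32) + 2)*(-24) = (-21/32 + 2)*(-24) = (43/32)*(-24) = -129/4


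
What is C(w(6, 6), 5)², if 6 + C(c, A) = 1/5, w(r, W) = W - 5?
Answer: 841/25 ≈ 33.640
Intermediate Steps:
w(r, W) = -5 + W
C(c, A) = -29/5 (C(c, A) = -6 + 1/5 = -6 + ⅕ = -29/5)
C(w(6, 6), 5)² = (-29/5)² = 841/25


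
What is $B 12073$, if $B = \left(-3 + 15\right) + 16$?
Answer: $338044$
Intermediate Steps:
$B = 28$ ($B = 12 + 16 = 28$)
$B 12073 = 28 \cdot 12073 = 338044$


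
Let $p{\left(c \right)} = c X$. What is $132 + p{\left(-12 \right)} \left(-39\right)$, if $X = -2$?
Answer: $-804$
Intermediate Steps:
$p{\left(c \right)} = - 2 c$ ($p{\left(c \right)} = c \left(-2\right) = - 2 c$)
$132 + p{\left(-12 \right)} \left(-39\right) = 132 + \left(-2\right) \left(-12\right) \left(-39\right) = 132 + 24 \left(-39\right) = 132 - 936 = -804$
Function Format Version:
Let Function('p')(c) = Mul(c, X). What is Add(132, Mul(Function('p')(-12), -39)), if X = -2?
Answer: -804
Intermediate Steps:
Function('p')(c) = Mul(-2, c) (Function('p')(c) = Mul(c, -2) = Mul(-2, c))
Add(132, Mul(Function('p')(-12), -39)) = Add(132, Mul(Mul(-2, -12), -39)) = Add(132, Mul(24, -39)) = Add(132, -936) = -804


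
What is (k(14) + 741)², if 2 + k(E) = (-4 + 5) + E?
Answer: 568516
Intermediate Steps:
k(E) = -1 + E (k(E) = -2 + ((-4 + 5) + E) = -2 + (1 + E) = -1 + E)
(k(14) + 741)² = ((-1 + 14) + 741)² = (13 + 741)² = 754² = 568516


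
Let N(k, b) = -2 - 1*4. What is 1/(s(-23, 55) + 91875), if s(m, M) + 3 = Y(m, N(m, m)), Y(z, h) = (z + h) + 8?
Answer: 1/91851 ≈ 1.0887e-5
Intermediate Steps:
N(k, b) = -6 (N(k, b) = -2 - 4 = -6)
Y(z, h) = 8 + h + z (Y(z, h) = (h + z) + 8 = 8 + h + z)
s(m, M) = -1 + m (s(m, M) = -3 + (8 - 6 + m) = -3 + (2 + m) = -1 + m)
1/(s(-23, 55) + 91875) = 1/((-1 - 23) + 91875) = 1/(-24 + 91875) = 1/91851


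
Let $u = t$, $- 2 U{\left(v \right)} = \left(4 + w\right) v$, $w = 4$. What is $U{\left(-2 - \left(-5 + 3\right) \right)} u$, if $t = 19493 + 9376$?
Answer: $0$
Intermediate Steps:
$U{\left(v \right)} = - 4 v$ ($U{\left(v \right)} = - \frac{\left(4 + 4\right) v}{2} = - \frac{8 v}{2} = - 4 v$)
$t = 28869$
$u = 28869$
$U{\left(-2 - \left(-5 + 3\right) \right)} u = - 4 \left(-2 - \left(-5 + 3\right)\right) 28869 = - 4 \left(-2 - -2\right) 28869 = - 4 \left(-2 + 2\right) 28869 = \left(-4\right) 0 \cdot 28869 = 0 \cdot 28869 = 0$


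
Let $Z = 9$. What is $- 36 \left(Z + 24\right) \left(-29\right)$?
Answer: $34452$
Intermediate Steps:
$- 36 \left(Z + 24\right) \left(-29\right) = - 36 \left(9 + 24\right) \left(-29\right) = \left(-36\right) 33 \left(-29\right) = \left(-1188\right) \left(-29\right) = 34452$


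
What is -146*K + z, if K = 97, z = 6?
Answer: -14156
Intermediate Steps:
-146*K + z = -146*97 + 6 = -14162 + 6 = -14156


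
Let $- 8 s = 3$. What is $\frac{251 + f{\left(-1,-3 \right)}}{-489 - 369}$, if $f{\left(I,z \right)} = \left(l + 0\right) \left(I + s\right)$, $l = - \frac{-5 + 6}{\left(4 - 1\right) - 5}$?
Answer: $- \frac{1335}{4576} \approx -0.29174$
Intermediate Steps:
$s = - \frac{3}{8}$ ($s = \left(- \frac{1}{8}\right) 3 = - \frac{3}{8} \approx -0.375$)
$l = \frac{1}{2}$ ($l = - \frac{1}{\left(4 - 1\right) - 5} = - \frac{1}{3 - 5} = - \frac{1}{-2} = - \frac{1 \left(-1\right)}{2} = \left(-1\right) \left(- \frac{1}{2}\right) = \frac{1}{2} \approx 0.5$)
$f{\left(I,z \right)} = - \frac{3}{16} + \frac{I}{2}$ ($f{\left(I,z \right)} = \left(\frac{1}{2} + 0\right) \left(I - \frac{3}{8}\right) = \frac{- \frac{3}{8} + I}{2} = - \frac{3}{16} + \frac{I}{2}$)
$\frac{251 + f{\left(-1,-3 \right)}}{-489 - 369} = \frac{251 + \left(- \frac{3}{16} + \frac{1}{2} \left(-1\right)\right)}{-489 - 369} = \frac{251 - \frac{11}{16}}{-858} = \left(251 - \frac{11}{16}\right) \left(- \frac{1}{858}\right) = \frac{4005}{16} \left(- \frac{1}{858}\right) = - \frac{1335}{4576}$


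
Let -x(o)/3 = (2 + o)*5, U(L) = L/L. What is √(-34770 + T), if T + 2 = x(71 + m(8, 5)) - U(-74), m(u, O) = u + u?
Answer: 6*I*√1003 ≈ 190.02*I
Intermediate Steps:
m(u, O) = 2*u
U(L) = 1
x(o) = -30 - 15*o (x(o) = -3*(2 + o)*5 = -3*(10 + 5*o) = -30 - 15*o)
T = -1338 (T = -2 + ((-30 - 15*(71 + 2*8)) - 1*1) = -2 + ((-30 - 15*(71 + 16)) - 1) = -2 + ((-30 - 15*87) - 1) = -2 + ((-30 - 1305) - 1) = -2 + (-1335 - 1) = -2 - 1336 = -1338)
√(-34770 + T) = √(-34770 - 1338) = √(-36108) = 6*I*√1003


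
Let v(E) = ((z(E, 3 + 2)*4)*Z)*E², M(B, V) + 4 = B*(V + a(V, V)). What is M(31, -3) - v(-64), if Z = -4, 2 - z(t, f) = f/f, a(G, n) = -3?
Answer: 65346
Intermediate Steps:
z(t, f) = 1 (z(t, f) = 2 - f/f = 2 - 1*1 = 2 - 1 = 1)
M(B, V) = -4 + B*(-3 + V) (M(B, V) = -4 + B*(V - 3) = -4 + B*(-3 + V))
v(E) = -16*E² (v(E) = ((1*4)*(-4))*E² = (4*(-4))*E² = -16*E²)
M(31, -3) - v(-64) = (-4 - 3*31 + 31*(-3)) - (-16)*(-64)² = (-4 - 93 - 93) - (-16)*4096 = -190 - 1*(-65536) = -190 + 65536 = 65346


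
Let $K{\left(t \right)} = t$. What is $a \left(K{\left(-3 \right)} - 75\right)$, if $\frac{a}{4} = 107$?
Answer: $-33384$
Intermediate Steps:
$a = 428$ ($a = 4 \cdot 107 = 428$)
$a \left(K{\left(-3 \right)} - 75\right) = 428 \left(-3 - 75\right) = 428 \left(-78\right) = -33384$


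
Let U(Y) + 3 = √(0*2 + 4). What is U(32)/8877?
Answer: -1/8877 ≈ -0.00011265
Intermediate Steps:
U(Y) = -1 (U(Y) = -3 + √(0*2 + 4) = -3 + √(0 + 4) = -3 + √4 = -3 + 2 = -1)
U(32)/8877 = -1/8877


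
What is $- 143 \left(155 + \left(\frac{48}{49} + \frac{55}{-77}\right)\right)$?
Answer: $- \frac{1087944}{49} \approx -22203.0$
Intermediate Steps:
$- 143 \left(155 + \left(\frac{48}{49} + \frac{55}{-77}\right)\right) = - 143 \left(155 + \left(48 \cdot \frac{1}{49} + 55 \left(- \frac{1}{77}\right)\right)\right) = - 143 \left(155 + \left(\frac{48}{49} - \frac{5}{7}\right)\right) = - 143 \left(155 + \frac{13}{49}\right) = \left(-143\right) \frac{7608}{49} = - \frac{1087944}{49}$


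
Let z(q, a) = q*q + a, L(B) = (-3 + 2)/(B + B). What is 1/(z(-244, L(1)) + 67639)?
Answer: 2/254349 ≈ 7.8632e-6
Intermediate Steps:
L(B) = -1/(2*B)
z(q, a) = a + q**2 (z(q, a) = q**2 + a = a + q**2)
1/(z(-244, L(1)) + 67639) = 1/((-1/2/1 + (-244)**2) + 67639) = 1/((-1/2*1 + 59536) + 67639) = 1/((-1/2 + 59536) + 67639) = 1/(119071/2 + 67639) = 1/(254349/2) = 2/254349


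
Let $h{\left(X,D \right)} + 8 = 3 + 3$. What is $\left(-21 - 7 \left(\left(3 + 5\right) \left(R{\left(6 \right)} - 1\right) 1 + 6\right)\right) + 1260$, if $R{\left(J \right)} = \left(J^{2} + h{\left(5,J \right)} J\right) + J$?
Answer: $-427$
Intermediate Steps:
$h{\left(X,D \right)} = -2$ ($h{\left(X,D \right)} = -8 + \left(3 + 3\right) = -8 + 6 = -2$)
$R{\left(J \right)} = J^{2} - J$ ($R{\left(J \right)} = \left(J^{2} - 2 J\right) + J = J^{2} - J$)
$\left(-21 - 7 \left(\left(3 + 5\right) \left(R{\left(6 \right)} - 1\right) 1 + 6\right)\right) + 1260 = \left(-21 - 7 \left(\left(3 + 5\right) \left(6 \left(-1 + 6\right) - 1\right) 1 + 6\right)\right) + 1260 = \left(-21 - 7 \left(8 \left(6 \cdot 5 - 1\right) 1 + 6\right)\right) + 1260 = \left(-21 - 7 \left(8 \left(30 - 1\right) 1 + 6\right)\right) + 1260 = \left(-21 - 7 \left(8 \cdot 29 \cdot 1 + 6\right)\right) + 1260 = \left(-21 - 7 \left(232 \cdot 1 + 6\right)\right) + 1260 = \left(-21 - 7 \left(232 + 6\right)\right) + 1260 = \left(-21 - 1666\right) + 1260 = -1687 + 1260 = -427$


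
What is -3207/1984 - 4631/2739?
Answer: -1633807/494016 ≈ -3.3072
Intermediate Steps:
-3207/1984 - 4631/2739 = -3207*1/1984 - 4631*1/2739 = -3207/1984 - 421/249 = -1633807/494016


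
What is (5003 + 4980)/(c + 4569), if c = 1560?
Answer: 9983/6129 ≈ 1.6288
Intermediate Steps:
(5003 + 4980)/(c + 4569) = (5003 + 4980)/(1560 + 4569) = 9983/6129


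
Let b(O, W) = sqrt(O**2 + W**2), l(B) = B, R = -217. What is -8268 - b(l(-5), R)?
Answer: -8268 - sqrt(47114) ≈ -8485.1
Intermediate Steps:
-8268 - b(l(-5), R) = -8268 - sqrt((-5)**2 + (-217)**2) = -8268 - sqrt(25 + 47089) = -8268 - sqrt(47114)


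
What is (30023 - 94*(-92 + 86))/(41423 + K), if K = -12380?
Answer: 30587/29043 ≈ 1.0532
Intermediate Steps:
(30023 - 94*(-92 + 86))/(41423 + K) = (30023 - 94*(-92 + 86))/(41423 - 12380) = (30023 - 94*(-6))/29043 = (30023 + 564)*(1/29043) = 30587*(1/29043) = 30587/29043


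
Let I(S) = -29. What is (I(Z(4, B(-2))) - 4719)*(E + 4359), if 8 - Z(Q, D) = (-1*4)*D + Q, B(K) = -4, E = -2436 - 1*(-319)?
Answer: -10645016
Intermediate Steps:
E = -2117 (E = -2436 + 319 = -2117)
Z(Q, D) = 8 - Q + 4*D (Z(Q, D) = 8 - ((-1*4)*D + Q) = 8 - (-4*D + Q) = 8 - (Q - 4*D) = 8 + (-Q + 4*D) = 8 - Q + 4*D)
(I(Z(4, B(-2))) - 4719)*(E + 4359) = (-29 - 4719)*(-2117 + 4359) = -4748*2242 = -10645016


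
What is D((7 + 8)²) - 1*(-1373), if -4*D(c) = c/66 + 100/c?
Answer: 1086653/792 ≈ 1372.0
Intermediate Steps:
D(c) = -25/c - c/264 (D(c) = -(c/66 + 100/c)/4 = -(100/c + c/66)/4 = -25/c - c/264)
D((7 + 8)²) - 1*(-1373) = (-25/(7 + 8)² - (7 + 8)²/264) - 1*(-1373) = (-25/(15²) - 1/264*15²) + 1373 = (-25/225 - 1/264*225) + 1373 = (-25*1/225 - 75/88) + 1373 = (-⅑ - 75/88) + 1373 = -763/792 + 1373 = 1086653/792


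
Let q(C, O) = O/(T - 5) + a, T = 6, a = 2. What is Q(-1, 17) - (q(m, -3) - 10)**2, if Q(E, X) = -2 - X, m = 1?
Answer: -140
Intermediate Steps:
q(C, O) = 2 + O (q(C, O) = O/(6 - 5) + 2 = O/1 + 2 = 1*O + 2 = O + 2 = 2 + O)
Q(-1, 17) - (q(m, -3) - 10)**2 = (-2 - 1*17) - ((2 - 3) - 10)**2 = (-2 - 17) - (-1 - 10)**2 = -19 - 1*(-11)**2 = -19 - 1*121 = -19 - 121 = -140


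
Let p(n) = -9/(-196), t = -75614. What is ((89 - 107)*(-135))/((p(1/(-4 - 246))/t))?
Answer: -4001492880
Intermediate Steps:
p(n) = 9/196 (p(n) = -9*(-1/196) = 9/196)
((89 - 107)*(-135))/((p(1/(-4 - 246))/t)) = ((89 - 107)*(-135))/(((9/196)/(-75614))) = (-18*(-135))/(((9/196)*(-1/75614))) = 2430/(-9/14820344) = 2430*(-14820344/9) = -4001492880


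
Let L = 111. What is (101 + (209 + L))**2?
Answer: 177241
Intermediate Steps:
(101 + (209 + L))**2 = (101 + (209 + 111))**2 = (101 + 320)**2 = 421**2 = 177241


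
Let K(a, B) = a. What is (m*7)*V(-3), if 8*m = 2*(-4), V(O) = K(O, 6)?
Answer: 21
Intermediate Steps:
V(O) = O
m = -1 (m = (2*(-4))/8 = (1/8)*(-8) = -1)
(m*7)*V(-3) = -1*7*(-3) = -7*(-3) = 21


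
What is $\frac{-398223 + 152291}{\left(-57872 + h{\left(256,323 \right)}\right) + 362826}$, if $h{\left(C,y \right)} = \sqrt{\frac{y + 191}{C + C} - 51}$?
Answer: $- \frac{19199474464768}{23807217194495} + \frac{3934912 i \sqrt{12799}}{23807217194495} \approx -0.80646 + 1.8699 \cdot 10^{-5} i$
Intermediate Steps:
$h{\left(C,y \right)} = \sqrt{-51 + \frac{191 + y}{2 C}}$ ($h{\left(C,y \right)} = \sqrt{\frac{191 + y}{2 C} - 51} = \sqrt{-51 + \frac{191 + y}{2 C}}$)
$\frac{-398223 + 152291}{\left(-57872 + h{\left(256,323 \right)}\right) + 362826} = \frac{-398223 + 152291}{\left(-57872 + \frac{\sqrt{2} \sqrt{\frac{191 + 323 - 26112}{256}}}{2}\right) + 362826} = - \frac{245932}{\left(-57872 + \frac{\sqrt{2} \sqrt{\frac{191 + 323 - 26112}{256}}}{2}\right) + 362826} = - \frac{245932}{\left(-57872 + \frac{\sqrt{2} \sqrt{\frac{1}{256} \left(-25598\right)}}{2}\right) + 362826} = - \frac{245932}{\left(-57872 + \frac{\sqrt{2} \sqrt{- \frac{12799}{128}}}{2}\right) + 362826} = - \frac{245932}{\left(-57872 + \frac{\sqrt{2} \frac{i \sqrt{25598}}{16}}{2}\right) + 362826} = - \frac{245932}{\left(-57872 + \frac{i \sqrt{12799}}{16}\right) + 362826} = - \frac{245932}{304954 + \frac{i \sqrt{12799}}{16}}$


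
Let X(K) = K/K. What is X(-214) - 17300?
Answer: -17299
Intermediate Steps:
X(K) = 1
X(-214) - 17300 = 1 - 17300 = -17299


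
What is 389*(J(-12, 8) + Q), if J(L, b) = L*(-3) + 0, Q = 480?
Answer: 200724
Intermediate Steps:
J(L, b) = -3*L (J(L, b) = -3*L + 0 = -3*L)
389*(J(-12, 8) + Q) = 389*(-3*(-12) + 480) = 389*(36 + 480) = 389*516 = 200724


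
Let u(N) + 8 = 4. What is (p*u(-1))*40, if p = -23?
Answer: 3680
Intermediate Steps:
u(N) = -4 (u(N) = -8 + 4 = -4)
(p*u(-1))*40 = -23*(-4)*40 = 92*40 = 3680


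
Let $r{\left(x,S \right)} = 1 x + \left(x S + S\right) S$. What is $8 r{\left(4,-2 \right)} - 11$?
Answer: $181$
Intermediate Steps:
$r{\left(x,S \right)} = x + S \left(S + S x\right)$ ($r{\left(x,S \right)} = x + \left(S x + S\right) S = x + \left(S + S x\right) S = x + S \left(S + S x\right)$)
$8 r{\left(4,-2 \right)} - 11 = 8 \left(4 + \left(-2\right)^{2} + 4 \left(-2\right)^{2}\right) - 11 = 8 \left(4 + 4 + 4 \cdot 4\right) - 11 = 8 \left(4 + 4 + 16\right) - 11 = 8 \cdot 24 - 11 = 192 - 11 = 181$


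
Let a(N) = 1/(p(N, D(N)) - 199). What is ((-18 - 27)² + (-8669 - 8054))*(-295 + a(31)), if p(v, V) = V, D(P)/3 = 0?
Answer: 862860788/199 ≈ 4.3360e+6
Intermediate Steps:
D(P) = 0 (D(P) = 3*0 = 0)
a(N) = -1/199 (a(N) = 1/(0 - 199) = 1/(-199) = -1/199)
((-18 - 27)² + (-8669 - 8054))*(-295 + a(31)) = ((-18 - 27)² + (-8669 - 8054))*(-295 - 1/199) = ((-45)² - 16723)*(-58706/199) = (2025 - 16723)*(-58706/199) = -14698*(-58706/199) = 862860788/199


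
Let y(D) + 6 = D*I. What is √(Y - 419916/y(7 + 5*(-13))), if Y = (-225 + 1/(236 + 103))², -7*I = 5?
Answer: √17127424924138/21018 ≈ 196.90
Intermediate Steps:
I = -5/7 (I = -⅐*5 = -5/7 ≈ -0.71429)
y(D) = -6 - 5*D/7 (y(D) = -6 + D*(-5/7) = -6 - 5*D/7)
Y = 5817723076/114921 (Y = (-225 + 1/339)² = (-76274/339)² = 5817723076/114921 ≈ 50624.)
√(Y - 419916/y(7 + 5*(-13))) = √(5817723076/114921 - 419916/(-6 - 5*(7 + 5*(-13))/7)) = √(5817723076/114921 - 419916/(-6 - 5*(7 - 65)/7)) = √(5817723076/114921 - 419916/(-6 - 5/7*(-58))) = √(5817723076/114921 - 419916/(-6 + 290/7)) = √(5817723076/114921 - 419916/248/7) = √(5817723076/114921 - 419916*7/248) = √(5817723076/114921 - 734853/62) = √(276248789099/7125102) = √17127424924138/21018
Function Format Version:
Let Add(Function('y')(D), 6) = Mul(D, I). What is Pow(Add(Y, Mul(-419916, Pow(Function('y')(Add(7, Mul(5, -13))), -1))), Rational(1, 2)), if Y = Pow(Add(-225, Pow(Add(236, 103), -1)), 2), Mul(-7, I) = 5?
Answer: Mul(Rational(1, 21018), Pow(17127424924138, Rational(1, 2))) ≈ 196.90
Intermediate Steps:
I = Rational(-5, 7) (I = Mul(Rational(-1, 7), 5) = Rational(-5, 7) ≈ -0.71429)
Function('y')(D) = Add(-6, Mul(Rational(-5, 7), D)) (Function('y')(D) = Add(-6, Mul(D, Rational(-5, 7))) = Add(-6, Mul(Rational(-5, 7), D)))
Y = Rational(5817723076, 114921) (Y = Pow(Add(-225, Pow(339, -1)), 2) = Pow(Add(-225, Rational(1, 339)), 2) = Pow(Rational(-76274, 339), 2) = Rational(5817723076, 114921) ≈ 50624.)
Pow(Add(Y, Mul(-419916, Pow(Function('y')(Add(7, Mul(5, -13))), -1))), Rational(1, 2)) = Pow(Add(Rational(5817723076, 114921), Mul(-419916, Pow(Add(-6, Mul(Rational(-5, 7), Add(7, Mul(5, -13)))), -1))), Rational(1, 2)) = Pow(Add(Rational(5817723076, 114921), Mul(-419916, Pow(Add(-6, Mul(Rational(-5, 7), Add(7, -65))), -1))), Rational(1, 2)) = Pow(Add(Rational(5817723076, 114921), Mul(-419916, Pow(Add(-6, Mul(Rational(-5, 7), -58)), -1))), Rational(1, 2)) = Pow(Add(Rational(5817723076, 114921), Mul(-419916, Pow(Add(-6, Rational(290, 7)), -1))), Rational(1, 2)) = Pow(Add(Rational(5817723076, 114921), Mul(-419916, Pow(Rational(248, 7), -1))), Rational(1, 2)) = Pow(Add(Rational(5817723076, 114921), Mul(-419916, Rational(7, 248))), Rational(1, 2)) = Pow(Add(Rational(5817723076, 114921), Rational(-734853, 62)), Rational(1, 2)) = Pow(Rational(276248789099, 7125102), Rational(1, 2)) = Mul(Rational(1, 21018), Pow(17127424924138, Rational(1, 2)))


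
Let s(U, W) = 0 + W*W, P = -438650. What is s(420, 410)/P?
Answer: -3362/8773 ≈ -0.38322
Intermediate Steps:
s(U, W) = W² (s(U, W) = 0 + W² = W²)
s(420, 410)/P = 410²/(-438650) = 168100*(-1/438650) = -3362/8773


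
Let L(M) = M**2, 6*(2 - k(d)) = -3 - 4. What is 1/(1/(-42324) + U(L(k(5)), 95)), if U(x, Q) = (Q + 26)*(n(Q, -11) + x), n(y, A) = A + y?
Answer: 31743/361151573 ≈ 8.7894e-5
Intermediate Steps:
k(d) = 19/6 (k(d) = 2 - (-3 - 4)/6 = 2 - 1/6*(-7) = 2 + 7/6 = 19/6)
U(x, Q) = (26 + Q)*(-11 + Q + x) (U(x, Q) = (Q + 26)*((-11 + Q) + x) = (26 + Q)*(-11 + Q + x))
1/(1/(-42324) + U(L(k(5)), 95)) = 1/(1/(-42324) + (-286 + 95**2 + 15*95 + 26*(19/6)**2 + 95*(19/6)**2)) = 1/(-1/42324 + (-286 + 9025 + 1425 + 26*(361/36) + 95*(361/36))) = 1/(-1/42324 + (-286 + 9025 + 1425 + 4693/18 + 34295/36)) = 1/(-1/42324 + 409585/36) = 1/(361151573/31743) = 31743/361151573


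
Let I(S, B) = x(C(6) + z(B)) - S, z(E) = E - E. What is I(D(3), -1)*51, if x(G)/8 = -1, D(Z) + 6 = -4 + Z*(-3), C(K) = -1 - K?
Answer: 561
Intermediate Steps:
z(E) = 0
D(Z) = -10 - 3*Z (D(Z) = -6 + (-4 + Z*(-3)) = -6 + (-4 - 3*Z) = -10 - 3*Z)
x(G) = -8 (x(G) = 8*(-1) = -8)
I(S, B) = -8 - S
I(D(3), -1)*51 = (-8 - (-10 - 3*3))*51 = (-8 - (-10 - 9))*51 = (-8 - 1*(-19))*51 = (-8 + 19)*51 = 11*51 = 561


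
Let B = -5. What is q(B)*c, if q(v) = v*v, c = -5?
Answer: -125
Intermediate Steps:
q(v) = v²
q(B)*c = (-5)²*(-5) = 25*(-5) = -125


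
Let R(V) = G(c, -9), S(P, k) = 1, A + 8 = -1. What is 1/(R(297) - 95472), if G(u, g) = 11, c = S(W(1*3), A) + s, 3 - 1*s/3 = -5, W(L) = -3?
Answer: -1/95461 ≈ -1.0475e-5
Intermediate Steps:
A = -9 (A = -8 - 1 = -9)
s = 24 (s = 9 - 3*(-5) = 9 + 15 = 24)
c = 25 (c = 1 + 24 = 25)
R(V) = 11
1/(R(297) - 95472) = 1/(11 - 95472) = 1/(-95461) = -1/95461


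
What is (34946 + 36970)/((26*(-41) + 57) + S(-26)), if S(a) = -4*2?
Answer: -23972/339 ≈ -70.714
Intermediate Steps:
S(a) = -8
(34946 + 36970)/((26*(-41) + 57) + S(-26)) = (34946 + 36970)/((26*(-41) + 57) - 8) = 71916/((-1066 + 57) - 8) = 71916/(-1009 - 8) = 71916/(-1017) = 71916*(-1/1017) = -23972/339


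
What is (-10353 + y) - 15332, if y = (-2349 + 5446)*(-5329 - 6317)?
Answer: -36093347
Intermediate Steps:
y = -36067662 (y = 3097*(-11646) = -36067662)
(-10353 + y) - 15332 = (-10353 - 36067662) - 15332 = -36078015 - 15332 = -36093347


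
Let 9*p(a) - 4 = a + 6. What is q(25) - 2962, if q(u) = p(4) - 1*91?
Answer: -27463/9 ≈ -3051.4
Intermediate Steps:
p(a) = 10/9 + a/9 (p(a) = 4/9 + (a + 6)/9 = 4/9 + (6 + a)/9 = 4/9 + (⅔ + a/9) = 10/9 + a/9)
q(u) = -805/9 (q(u) = (10/9 + (⅑)*4) - 1*91 = (10/9 + 4/9) - 91 = 14/9 - 91 = -805/9)
q(25) - 2962 = -805/9 - 2962 = -27463/9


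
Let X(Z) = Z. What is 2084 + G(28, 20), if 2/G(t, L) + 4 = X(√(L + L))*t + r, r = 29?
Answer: 12810338/6147 + 112*√10/30735 ≈ 2084.0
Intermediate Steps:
G(t, L) = 2/(25 + t*√2*√L) (G(t, L) = 2/(-4 + (√(L + L)*t + 29)) = 2/(-4 + (√(2*L)*t + 29)) = 2/(-4 + ((√2*√L)*t + 29)) = 2/(-4 + (t*√2*√L + 29)) = 2/(-4 + (29 + t*√2*√L)) = 2/(25 + t*√2*√L))
2084 + G(28, 20) = 2084 + 2/(25 + 28*√2*√20) = 2084 + 2/(25 + 28*√2*(2*√5)) = 2084 + 2/(25 + 56*√10)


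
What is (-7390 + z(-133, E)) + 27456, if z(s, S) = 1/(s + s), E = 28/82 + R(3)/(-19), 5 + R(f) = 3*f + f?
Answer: 5337555/266 ≈ 20066.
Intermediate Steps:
R(f) = -5 + 4*f (R(f) = -5 + (3*f + f) = -5 + 4*f)
E = -21/779 (E = 28/82 + (-5 + 4*3)/(-19) = 28*(1/82) + (-5 + 12)*(-1/19) = 14/41 + 7*(-1/19) = 14/41 - 7/19 = -21/779 ≈ -0.026958)
z(s, S) = 1/(2*s)
(-7390 + z(-133, E)) + 27456 = (-7390 + (½)/(-133)) + 27456 = (-7390 + (½)*(-1/133)) + 27456 = (-7390 - 1/266) + 27456 = -1965741/266 + 27456 = 5337555/266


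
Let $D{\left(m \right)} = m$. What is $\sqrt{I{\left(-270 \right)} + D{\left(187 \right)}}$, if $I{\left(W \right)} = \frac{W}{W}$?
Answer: $2 \sqrt{47} \approx 13.711$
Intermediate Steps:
$I{\left(W \right)} = 1$
$\sqrt{I{\left(-270 \right)} + D{\left(187 \right)}} = \sqrt{1 + 187} = \sqrt{188} = 2 \sqrt{47}$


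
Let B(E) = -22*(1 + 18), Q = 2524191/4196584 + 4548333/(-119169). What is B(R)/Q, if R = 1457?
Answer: 3667419937104/329590459249 ≈ 11.127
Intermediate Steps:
Q = -6262218725731/166700906232 (Q = 2524191*(1/4196584) + 4548333*(-1/119169) = 2524191/4196584 - 1516111/39723 = -6262218725731/166700906232 ≈ -37.566)
B(E) = -418 (B(E) = -22*19 = -418)
B(R)/Q = -418/(-6262218725731/166700906232) = -418*(-166700906232/6262218725731) = 3667419937104/329590459249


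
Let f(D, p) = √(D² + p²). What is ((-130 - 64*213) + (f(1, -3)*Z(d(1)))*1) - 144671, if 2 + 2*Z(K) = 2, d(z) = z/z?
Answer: -158433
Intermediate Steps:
d(z) = 1
Z(K) = 0 (Z(K) = -1 + (½)*2 = -1 + 1 = 0)
((-130 - 64*213) + (f(1, -3)*Z(d(1)))*1) - 144671 = ((-130 - 64*213) + (√(1² + (-3)²)*0)*1) - 144671 = ((-130 - 13632) + (√(1 + 9)*0)*1) - 144671 = (-13762 + (√10*0)*1) - 144671 = (-13762 + 0*1) - 144671 = (-13762 + 0) - 144671 = -13762 - 144671 = -158433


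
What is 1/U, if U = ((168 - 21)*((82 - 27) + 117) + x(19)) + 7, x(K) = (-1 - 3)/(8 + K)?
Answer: 27/682853 ≈ 3.9540e-5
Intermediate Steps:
x(K) = -4/(8 + K)
U = 682853/27 (U = ((168 - 21)*((82 - 27) + 117) - 4/(8 + 19)) + 7 = (147*(55 + 117) - 4/27) + 7 = (147*172 - 4*1/27) + 7 = (25284 - 4/27) + 7 = 682664/27 + 7 = 682853/27 ≈ 25291.)
1/U = 1/(682853/27) = 27/682853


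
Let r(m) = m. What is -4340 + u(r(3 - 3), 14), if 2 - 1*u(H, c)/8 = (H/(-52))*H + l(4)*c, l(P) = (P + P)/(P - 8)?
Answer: -4100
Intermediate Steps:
l(P) = 2*P/(-8 + P) (l(P) = (2*P)/(-8 + P) = 2*P/(-8 + P))
u(H, c) = 16 + 16*c + 2*H**2/13 (u(H, c) = 16 - 8*((H/(-52))*H + (2*4/(-8 + 4))*c) = 16 - 8*((H*(-1/52))*H + (2*4/(-4))*c) = 16 - 8*((-H/52)*H + (2*4*(-1/4))*c) = 16 - 8*(-H**2/52 - 2*c) = 16 - 8*(-2*c - H**2/52) = 16 + (16*c + 2*H**2/13) = 16 + 16*c + 2*H**2/13)
-4340 + u(r(3 - 3), 14) = -4340 + (16 + 16*14 + 2*(3 - 3)**2/13) = -4340 + (16 + 224 + (2/13)*0**2) = -4340 + (16 + 224 + (2/13)*0) = -4340 + (16 + 224 + 0) = -4340 + 240 = -4100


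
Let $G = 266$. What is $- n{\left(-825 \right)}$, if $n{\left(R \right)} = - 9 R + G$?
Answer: $-7691$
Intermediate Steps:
$n{\left(R \right)} = 266 - 9 R$ ($n{\left(R \right)} = - 9 R + 266 = 266 - 9 R$)
$- n{\left(-825 \right)} = - (266 - -7425) = - (266 + 7425) = \left(-1\right) 7691 = -7691$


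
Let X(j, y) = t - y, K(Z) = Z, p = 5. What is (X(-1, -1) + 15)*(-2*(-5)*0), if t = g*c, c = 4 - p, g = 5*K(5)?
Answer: 0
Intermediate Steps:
g = 25 (g = 5*5 = 25)
c = -1 (c = 4 - 1*5 = 4 - 5 = -1)
t = -25 (t = 25*(-1) = -25)
X(j, y) = -25 - y
(X(-1, -1) + 15)*(-2*(-5)*0) = ((-25 - 1*(-1)) + 15)*(-2*(-5)*0) = ((-25 + 1) + 15)*(10*0) = (-24 + 15)*0 = -9*0 = 0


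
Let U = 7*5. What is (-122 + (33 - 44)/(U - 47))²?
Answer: 2111209/144 ≈ 14661.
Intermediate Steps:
U = 35
(-122 + (33 - 44)/(U - 47))² = (-122 + (33 - 44)/(35 - 47))² = (-122 - 11/(-12))² = (-122 - 11*(-1/12))² = (-122 + 11/12)² = (-1453/12)² = 2111209/144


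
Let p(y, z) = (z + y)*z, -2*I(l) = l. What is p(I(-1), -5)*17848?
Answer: 401580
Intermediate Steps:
I(l) = -l/2
p(y, z) = z*(y + z) (p(y, z) = (y + z)*z = z*(y + z))
p(I(-1), -5)*17848 = -5*(-½*(-1) - 5)*17848 = -5*(½ - 5)*17848 = -5*(-9/2)*17848 = (45/2)*17848 = 401580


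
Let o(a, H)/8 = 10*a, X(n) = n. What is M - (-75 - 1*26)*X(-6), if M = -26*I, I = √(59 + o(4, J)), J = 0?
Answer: -606 - 26*√379 ≈ -1112.2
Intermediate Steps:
o(a, H) = 80*a (o(a, H) = 8*(10*a) = 80*a)
I = √379 (I = √(59 + 80*4) = √(59 + 320) = √379 ≈ 19.468)
M = -26*√379 ≈ -506.17
M - (-75 - 1*26)*X(-6) = -26*√379 - (-75 - 1*26)*(-6) = -26*√379 - (-75 - 26)*(-6) = -26*√379 - (-101)*(-6) = -26*√379 - 1*606 = -26*√379 - 606 = -606 - 26*√379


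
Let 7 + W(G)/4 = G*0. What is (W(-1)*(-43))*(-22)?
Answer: -26488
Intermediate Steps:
W(G) = -28 (W(G) = -28 + 4*(G*0) = -28 + 4*0 = -28 + 0 = -28)
(W(-1)*(-43))*(-22) = -28*(-43)*(-22) = 1204*(-22) = -26488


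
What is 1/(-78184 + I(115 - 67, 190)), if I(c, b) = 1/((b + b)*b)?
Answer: -72200/5644884799 ≈ -1.2790e-5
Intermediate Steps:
I(c, b) = 1/(2*b**2) (I(c, b) = 1/(((2*b))*b) = (1/(2*b))/b = 1/(2*b**2))
1/(-78184 + I(115 - 67, 190)) = 1/(-78184 + (1/2)/190**2) = 1/(-78184 + (1/2)*(1/36100)) = 1/(-78184 + 1/72200) = 1/(-5644884799/72200) = -72200/5644884799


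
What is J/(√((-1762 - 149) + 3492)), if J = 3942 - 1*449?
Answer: 3493*√1581/1581 ≈ 87.848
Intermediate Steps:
J = 3493 (J = 3942 - 449 = 3493)
J/(√((-1762 - 149) + 3492)) = 3493/(√((-1762 - 149) + 3492)) = 3493/(√(-1911 + 3492)) = 3493/(√1581) = 3493*(√1581/1581) = 3493*√1581/1581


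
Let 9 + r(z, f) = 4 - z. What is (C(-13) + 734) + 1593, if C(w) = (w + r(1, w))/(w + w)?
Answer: 60521/26 ≈ 2327.7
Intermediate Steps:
r(z, f) = -5 - z (r(z, f) = -9 + (4 - z) = -5 - z)
C(w) = (-6 + w)/(2*w) (C(w) = (w + (-5 - 1*1))/(w + w) = (w + (-5 - 1))/((2*w)) = (w - 6)*(1/(2*w)) = (-6 + w)*(1/(2*w)) = (-6 + w)/(2*w))
(C(-13) + 734) + 1593 = ((½)*(-6 - 13)/(-13) + 734) + 1593 = ((½)*(-1/13)*(-19) + 734) + 1593 = (19/26 + 734) + 1593 = 19103/26 + 1593 = 60521/26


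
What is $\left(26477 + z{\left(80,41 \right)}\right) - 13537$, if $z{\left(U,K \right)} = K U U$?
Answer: $275340$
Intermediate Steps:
$z{\left(U,K \right)} = K U^{2}$
$\left(26477 + z{\left(80,41 \right)}\right) - 13537 = \left(26477 + 41 \cdot 80^{2}\right) - 13537 = \left(26477 + 41 \cdot 6400\right) - 13537 = \left(26477 + 262400\right) - 13537 = 288877 - 13537 = 275340$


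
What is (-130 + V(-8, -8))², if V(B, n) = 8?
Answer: 14884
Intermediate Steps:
(-130 + V(-8, -8))² = (-130 + 8)² = (-122)² = 14884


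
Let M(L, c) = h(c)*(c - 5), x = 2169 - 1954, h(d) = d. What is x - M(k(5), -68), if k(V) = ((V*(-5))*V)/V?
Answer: -4749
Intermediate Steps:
k(V) = -5*V (k(V) = ((-5*V)*V)/V = (-5*V**2)/V = -5*V)
x = 215
M(L, c) = c*(-5 + c) (M(L, c) = c*(c - 5) = c*(-5 + c))
x - M(k(5), -68) = 215 - (-68)*(-5 - 68) = 215 - (-68)*(-73) = 215 - 1*4964 = 215 - 4964 = -4749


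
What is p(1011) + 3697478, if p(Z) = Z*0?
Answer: 3697478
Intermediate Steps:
p(Z) = 0
p(1011) + 3697478 = 0 + 3697478 = 3697478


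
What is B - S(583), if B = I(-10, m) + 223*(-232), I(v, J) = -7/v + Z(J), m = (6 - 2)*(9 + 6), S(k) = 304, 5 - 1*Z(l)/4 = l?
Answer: -522593/10 ≈ -52259.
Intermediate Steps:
Z(l) = 20 - 4*l
m = 60 (m = 4*15 = 60)
I(v, J) = 20 - 7/v - 4*J (I(v, J) = -7/v + (20 - 4*J) = 20 - 7/v - 4*J)
B = -519553/10 (B = (20 - 7/(-10) - 4*60) + 223*(-232) = (20 - 7*(-⅒) - 240) - 51736 = (20 + 7/10 - 240) - 51736 = -2193/10 - 51736 = -519553/10 ≈ -51955.)
B - S(583) = -519553/10 - 1*304 = -519553/10 - 304 = -522593/10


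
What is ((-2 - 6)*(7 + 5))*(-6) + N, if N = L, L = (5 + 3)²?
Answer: 640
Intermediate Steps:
L = 64 (L = 8² = 64)
N = 64
((-2 - 6)*(7 + 5))*(-6) + N = ((-2 - 6)*(7 + 5))*(-6) + 64 = -8*12*(-6) + 64 = -96*(-6) + 64 = 576 + 64 = 640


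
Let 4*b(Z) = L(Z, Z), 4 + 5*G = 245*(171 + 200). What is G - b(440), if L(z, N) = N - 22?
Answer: 180737/10 ≈ 18074.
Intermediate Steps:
G = 90891/5 (G = -4/5 + (245*(171 + 200))/5 = -4/5 + (245*371)/5 = -4/5 + (1/5)*90895 = -4/5 + 18179 = 90891/5 ≈ 18178.)
L(z, N) = -22 + N
b(Z) = -11/2 + Z/4 (b(Z) = (-22 + Z)/4 = -11/2 + Z/4)
G - b(440) = 90891/5 - (-11/2 + (1/4)*440) = 90891/5 - (-11/2 + 110) = 90891/5 - 1*209/2 = 90891/5 - 209/2 = 180737/10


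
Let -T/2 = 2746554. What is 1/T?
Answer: -1/5493108 ≈ -1.8205e-7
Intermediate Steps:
T = -5493108 (T = -2*2746554 = -5493108)
1/T = 1/(-5493108) = -1/5493108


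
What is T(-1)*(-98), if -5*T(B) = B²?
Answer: 98/5 ≈ 19.600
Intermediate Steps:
T(B) = -B²/5
T(-1)*(-98) = -⅕*(-1)²*(-98) = -⅕*1*(-98) = -⅕*(-98) = 98/5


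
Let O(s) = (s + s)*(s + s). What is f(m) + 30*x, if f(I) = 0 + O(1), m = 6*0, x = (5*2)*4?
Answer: 1204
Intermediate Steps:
O(s) = 4*s**2 (O(s) = (2*s)*(2*s) = 4*s**2)
x = 40 (x = 10*4 = 40)
m = 0
f(I) = 4 (f(I) = 0 + 4*1**2 = 0 + 4*1 = 0 + 4 = 4)
f(m) + 30*x = 4 + 30*40 = 4 + 1200 = 1204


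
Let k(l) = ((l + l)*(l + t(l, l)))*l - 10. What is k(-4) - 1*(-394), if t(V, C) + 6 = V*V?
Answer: 576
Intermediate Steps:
t(V, C) = -6 + V² (t(V, C) = -6 + V*V = -6 + V²)
k(l) = -10 + 2*l²*(-6 + l + l²) (k(l) = ((l + l)*(l + (-6 + l²)))*l - 10 = ((2*l)*(-6 + l + l²))*l - 10 = (2*l*(-6 + l + l²))*l - 10 = 2*l²*(-6 + l + l²) - 10 = -10 + 2*l²*(-6 + l + l²))
k(-4) - 1*(-394) = (-10 + 2*(-4)³ + 2*(-4)²*(-6 + (-4)²)) - 1*(-394) = (-10 + 2*(-64) + 2*16*(-6 + 16)) + 394 = (-10 - 128 + 2*16*10) + 394 = (-10 - 128 + 320) + 394 = 182 + 394 = 576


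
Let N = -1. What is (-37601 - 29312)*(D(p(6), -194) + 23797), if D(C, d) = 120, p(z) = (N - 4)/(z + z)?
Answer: -1600358221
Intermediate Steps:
p(z) = -5/(2*z) (p(z) = (-1 - 4)/(z + z) = -5*1/(2*z) = -5/(2*z))
(-37601 - 29312)*(D(p(6), -194) + 23797) = (-37601 - 29312)*(120 + 23797) = -66913*23917 = -1600358221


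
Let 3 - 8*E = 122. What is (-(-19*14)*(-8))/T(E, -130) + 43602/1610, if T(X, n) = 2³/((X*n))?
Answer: -828104173/1610 ≈ -5.1435e+5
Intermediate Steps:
E = -119/8 (E = 3/8 - ⅛*122 = 3/8 - 61/4 = -119/8 ≈ -14.875)
T(X, n) = 8/(X*n) (T(X, n) = 8*(1/(X*n)) = 8/(X*n))
(-(-19*14)*(-8))/T(E, -130) + 43602/1610 = (-(-19*14)*(-8))/((8/(-119/8*(-130)))) + 43602/1610 = (-(-266)*(-8))/((8*(-8/119)*(-1/130))) + 43602*(1/1610) = (-1*2128)/(32/7735) + 21801/805 = -2128*7735/32 + 21801/805 = -1028755/2 + 21801/805 = -828104173/1610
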